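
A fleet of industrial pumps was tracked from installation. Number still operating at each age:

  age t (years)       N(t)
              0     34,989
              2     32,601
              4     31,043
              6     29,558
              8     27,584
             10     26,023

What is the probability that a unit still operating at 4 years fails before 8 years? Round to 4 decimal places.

P(fail before 8 | operational at 4) = 1 − N(8)/N(4) = 1 − 27,584/31,043 = (3,459)/31,043 = 0.111426.

0.1114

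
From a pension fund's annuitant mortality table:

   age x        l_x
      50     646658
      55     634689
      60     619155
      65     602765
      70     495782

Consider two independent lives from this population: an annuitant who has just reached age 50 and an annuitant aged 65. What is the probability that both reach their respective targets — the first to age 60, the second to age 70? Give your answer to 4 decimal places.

p₁ = l_60/l_50 = 619155/646658 = 0.957469; p₂ = l_70/l_65 = 495782/602765 = 0.822513.
P(both) = p₁ × p₂ = 0.957469 × 0.822513 = 0.787531.

0.7875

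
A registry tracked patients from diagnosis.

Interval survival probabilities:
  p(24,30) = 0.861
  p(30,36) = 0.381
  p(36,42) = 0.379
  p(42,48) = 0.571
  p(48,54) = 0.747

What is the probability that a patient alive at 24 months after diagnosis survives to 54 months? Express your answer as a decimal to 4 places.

0.0530

Chaining the interval survival probabilities: 0.861 × 0.381 × 0.379 × 0.571 × 0.747.
= 0.053030.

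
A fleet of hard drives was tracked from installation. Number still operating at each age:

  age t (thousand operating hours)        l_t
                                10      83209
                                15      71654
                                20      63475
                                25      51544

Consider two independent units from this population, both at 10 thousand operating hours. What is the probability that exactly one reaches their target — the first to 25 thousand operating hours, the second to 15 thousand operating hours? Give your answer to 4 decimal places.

0.4137

p₁ = l_25/l_10 = 51544/83209 = 0.619452; p₂ = l_15/l_10 = 71654/83209 = 0.861133.
P(exactly one) = p₁(1−p₂) + (1−p₁)p₂ = 0.086021 + 0.327702 = 0.413724.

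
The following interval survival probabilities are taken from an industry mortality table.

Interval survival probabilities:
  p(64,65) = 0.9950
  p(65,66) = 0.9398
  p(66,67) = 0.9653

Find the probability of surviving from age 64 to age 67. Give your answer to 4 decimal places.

0.9027

The overall survival probability is 0.9950 × 0.9398 × 0.9653.
= 0.902653.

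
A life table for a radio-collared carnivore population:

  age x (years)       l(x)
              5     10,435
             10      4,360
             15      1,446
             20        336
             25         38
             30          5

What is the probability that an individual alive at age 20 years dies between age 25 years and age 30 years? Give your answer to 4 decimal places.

This is the probability of reaching 25 but not 30, conditional on being alive at 20: (l(25) − l(30)) / l(20).
= (38 − 5) / 336 = 33 / 336 = 0.098214.

0.0982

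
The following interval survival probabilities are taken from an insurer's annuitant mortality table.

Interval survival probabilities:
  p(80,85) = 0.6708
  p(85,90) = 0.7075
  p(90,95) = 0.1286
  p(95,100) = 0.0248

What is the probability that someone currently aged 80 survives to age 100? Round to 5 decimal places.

0.00151

Chaining the interval survival probabilities: 0.6708 × 0.7075 × 0.1286 × 0.0248.
= 0.001514.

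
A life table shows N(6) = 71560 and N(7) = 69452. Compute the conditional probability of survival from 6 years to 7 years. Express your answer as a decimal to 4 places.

0.9705

The conditional survival probability is N(7)/N(6) = 69452/71560 = 0.970542.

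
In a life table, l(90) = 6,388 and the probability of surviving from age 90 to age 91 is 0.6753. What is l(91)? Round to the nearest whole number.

4314

l(91) = l(90) × p = 6,388 × 0.6753 = 4314.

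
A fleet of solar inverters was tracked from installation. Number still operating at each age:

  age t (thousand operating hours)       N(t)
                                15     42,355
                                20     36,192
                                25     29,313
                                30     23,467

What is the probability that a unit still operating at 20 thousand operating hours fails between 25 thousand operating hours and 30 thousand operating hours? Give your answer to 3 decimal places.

This is the probability of reaching 25 but not 30, conditional on being operational at 20: (N(25) − N(30)) / N(20).
= (29,313 − 23,467) / 36,192 = 5,846 / 36,192 = 0.161527.

0.162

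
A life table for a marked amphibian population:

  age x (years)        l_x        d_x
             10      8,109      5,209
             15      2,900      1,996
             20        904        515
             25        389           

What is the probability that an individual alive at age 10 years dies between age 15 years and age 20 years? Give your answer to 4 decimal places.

0.2461

This is the probability of reaching 15 but not 20, conditional on being alive at 10: (l_15 − l_20) / l_10.
= (2,900 − 904) / 8,109 = 1,996 / 8,109 = 0.246146.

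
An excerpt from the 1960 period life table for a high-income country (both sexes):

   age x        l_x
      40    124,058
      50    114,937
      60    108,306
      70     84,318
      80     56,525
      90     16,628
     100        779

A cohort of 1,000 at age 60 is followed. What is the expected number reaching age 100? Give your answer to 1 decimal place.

The relevant probability is 779/108,306 = 0.007193.
Expected number = 1,000 × 0.007193 = 7.2.

7.2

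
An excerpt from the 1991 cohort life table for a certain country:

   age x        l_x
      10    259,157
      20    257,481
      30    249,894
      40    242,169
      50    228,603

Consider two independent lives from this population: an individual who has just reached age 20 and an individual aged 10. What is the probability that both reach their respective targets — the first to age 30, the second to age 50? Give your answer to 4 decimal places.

0.8561

p₁ = l_30/l_20 = 249,894/257,481 = 0.970534; p₂ = l_50/l_10 = 228,603/259,157 = 0.882102.
P(both) = p₁ × p₂ = 0.970534 × 0.882102 = 0.856110.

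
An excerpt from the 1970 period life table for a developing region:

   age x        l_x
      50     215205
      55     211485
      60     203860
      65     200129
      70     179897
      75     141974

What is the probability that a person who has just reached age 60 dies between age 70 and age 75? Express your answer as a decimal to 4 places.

0.1860

We want 10|5q60 = (l_70 − l_75)/l_60.
This is the probability of reaching 70 but not 75, conditional on being alive at 60: (l_70 − l_75) / l_60.
= (179897 − 141974) / 203860 = 37923 / 203860 = 0.186025.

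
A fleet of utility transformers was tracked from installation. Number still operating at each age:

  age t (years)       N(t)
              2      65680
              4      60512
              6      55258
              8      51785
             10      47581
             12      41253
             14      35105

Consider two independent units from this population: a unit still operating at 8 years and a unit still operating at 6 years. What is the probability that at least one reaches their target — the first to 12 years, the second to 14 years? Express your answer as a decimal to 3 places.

0.926

p₁ = N(12)/N(8) = 41253/51785 = 0.796621; p₂ = N(14)/N(6) = 35105/55258 = 0.635293.
P(at least one) = 1 − (1−p₁)(1−p₂) = 1 − 0.203379 × 0.364707 = 0.925826.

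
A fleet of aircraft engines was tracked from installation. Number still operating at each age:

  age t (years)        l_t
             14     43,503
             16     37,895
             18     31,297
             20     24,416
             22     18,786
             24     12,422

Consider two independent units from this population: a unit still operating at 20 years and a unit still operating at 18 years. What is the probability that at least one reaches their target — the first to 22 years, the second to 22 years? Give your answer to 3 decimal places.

p₁ = l_22/l_20 = 18,786/24,416 = 0.769413; p₂ = l_22/l_18 = 18,786/31,297 = 0.600249.
P(at least one) = 1 − (1−p₁)(1−p₂) = 1 − 0.230587 × 0.399751 = 0.907823.

0.908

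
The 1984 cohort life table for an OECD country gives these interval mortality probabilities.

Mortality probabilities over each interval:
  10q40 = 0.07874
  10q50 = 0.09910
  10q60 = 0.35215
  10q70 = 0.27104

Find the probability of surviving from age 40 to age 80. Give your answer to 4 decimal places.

0.3920

The overall survival probability is (1 − 0.07874) × (1 − 0.09910) × (1 − 0.35215) × (1 − 0.27104).
= 0.92126 × 0.90090 × 0.64785 × 0.72896 = 0.391956.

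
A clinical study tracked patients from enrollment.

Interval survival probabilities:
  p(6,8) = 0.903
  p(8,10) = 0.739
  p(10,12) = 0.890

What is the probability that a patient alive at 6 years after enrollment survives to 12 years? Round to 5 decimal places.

0.59391

Chaining the interval survival probabilities: 0.903 × 0.739 × 0.890.
= 0.593912.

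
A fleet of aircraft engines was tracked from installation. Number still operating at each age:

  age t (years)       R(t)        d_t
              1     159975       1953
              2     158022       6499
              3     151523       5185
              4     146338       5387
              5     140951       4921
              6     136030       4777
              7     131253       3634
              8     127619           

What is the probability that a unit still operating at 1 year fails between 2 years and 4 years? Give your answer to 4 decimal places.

This is the probability of reaching 2 but not 4, conditional on being operational at 1: (R(2) − R(4)) / R(1).
= (158022 − 146338) / 159975 = 11684 / 159975 = 0.073036.

0.0730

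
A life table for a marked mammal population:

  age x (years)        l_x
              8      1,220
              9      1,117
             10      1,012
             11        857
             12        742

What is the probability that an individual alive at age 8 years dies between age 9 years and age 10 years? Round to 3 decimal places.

This is the probability of reaching 9 but not 10, conditional on being alive at 8: (l_9 − l_10) / l_8.
= (1,117 − 1,012) / 1,220 = 105 / 1,220 = 0.086066.

0.086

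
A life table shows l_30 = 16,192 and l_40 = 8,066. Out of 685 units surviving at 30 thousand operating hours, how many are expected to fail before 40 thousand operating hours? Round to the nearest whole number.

The relevant probability is 1 − 8,066/16,192 = 0.501853.
Expected number = 685 × 0.501853 = 344.

344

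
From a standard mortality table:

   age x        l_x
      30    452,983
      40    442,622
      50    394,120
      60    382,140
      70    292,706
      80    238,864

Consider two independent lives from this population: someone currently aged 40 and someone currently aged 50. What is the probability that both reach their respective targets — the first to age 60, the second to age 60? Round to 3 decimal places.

p₁ = l_60/l_40 = 382,140/442,622 = 0.863355; p₂ = l_60/l_50 = 382,140/394,120 = 0.969603.
P(both) = p₁ × p₂ = 0.863355 × 0.969603 = 0.837112.

0.837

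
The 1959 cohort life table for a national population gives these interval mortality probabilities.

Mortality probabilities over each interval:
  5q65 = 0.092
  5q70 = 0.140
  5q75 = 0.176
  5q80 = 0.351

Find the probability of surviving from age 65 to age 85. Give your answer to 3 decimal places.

The overall survival probability is (1 − 0.092) × (1 − 0.140) × (1 − 0.176) × (1 − 0.351).
= 0.908 × 0.860 × 0.824 × 0.649 = 0.417596.

0.418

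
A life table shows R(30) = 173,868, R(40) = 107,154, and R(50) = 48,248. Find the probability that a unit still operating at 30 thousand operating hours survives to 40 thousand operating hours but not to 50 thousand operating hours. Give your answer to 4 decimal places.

0.3388

This is the probability of reaching 40 but not 50, conditional on being operational at 30: (R(40) − R(50)) / R(30).
= (107,154 − 48,248) / 173,868 = 58,906 / 173,868 = 0.338797.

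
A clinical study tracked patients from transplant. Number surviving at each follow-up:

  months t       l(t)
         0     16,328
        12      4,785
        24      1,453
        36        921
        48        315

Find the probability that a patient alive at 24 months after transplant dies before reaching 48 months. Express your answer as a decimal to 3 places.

0.783

P(die before 48 | alive at 24) = 1 − l(48)/l(24) = 1 − 315/1,453 = (1,138)/1,453 = 0.783207.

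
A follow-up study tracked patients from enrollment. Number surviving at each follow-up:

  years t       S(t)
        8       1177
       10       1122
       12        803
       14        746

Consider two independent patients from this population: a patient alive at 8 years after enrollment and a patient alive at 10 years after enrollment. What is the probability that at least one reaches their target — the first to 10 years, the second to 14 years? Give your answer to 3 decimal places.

p₁ = S(10)/S(8) = 1122/1177 = 0.953271; p₂ = S(14)/S(10) = 746/1122 = 0.664884.
P(at least one) = 1 − (1−p₁)(1−p₂) = 1 − 0.046729 × 0.335116 = 0.984340.

0.984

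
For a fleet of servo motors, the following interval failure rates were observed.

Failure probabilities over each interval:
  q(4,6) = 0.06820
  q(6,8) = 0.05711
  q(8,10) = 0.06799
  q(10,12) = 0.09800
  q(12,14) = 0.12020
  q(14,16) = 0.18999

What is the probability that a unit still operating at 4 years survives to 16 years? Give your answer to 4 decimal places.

0.5264

P(survive 4→16) = (1 − 0.06820) × (1 − 0.05711) × (1 − 0.06799) × (1 − 0.09800) × (1 − 0.12020) × (1 − 0.18999).
= 0.93180 × 0.94289 × 0.93201 × 0.90200 × 0.87980 × 0.81001 = 0.526363.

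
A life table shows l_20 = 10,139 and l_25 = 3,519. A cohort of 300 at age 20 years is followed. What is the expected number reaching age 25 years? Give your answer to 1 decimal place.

104.1

The relevant probability is 3,519/10,139 = 0.347076.
Expected number = 300 × 0.347076 = 104.1.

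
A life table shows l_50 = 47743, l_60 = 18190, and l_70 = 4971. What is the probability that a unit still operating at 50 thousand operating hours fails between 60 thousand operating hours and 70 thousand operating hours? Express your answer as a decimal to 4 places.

This is the probability of reaching 60 but not 70, conditional on being operational at 50: (l_60 − l_70) / l_50.
= (18190 − 4971) / 47743 = 13219 / 47743 = 0.276878.

0.2769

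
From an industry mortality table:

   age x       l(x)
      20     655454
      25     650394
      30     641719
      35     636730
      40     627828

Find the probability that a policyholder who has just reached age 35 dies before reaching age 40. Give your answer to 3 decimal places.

P(die before 40 | alive at 35) = 1 − l(40)/l(35) = 1 − 627828/636730 = (8902)/636730 = 0.013981.

0.014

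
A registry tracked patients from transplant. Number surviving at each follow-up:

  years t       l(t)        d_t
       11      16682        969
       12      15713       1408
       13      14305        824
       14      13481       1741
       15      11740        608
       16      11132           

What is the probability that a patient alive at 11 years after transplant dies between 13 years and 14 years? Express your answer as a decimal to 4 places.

This is the probability of reaching 13 but not 14, conditional on being alive at 11: (l(13) − l(14)) / l(11).
= (14305 − 13481) / 16682 = 824 / 16682 = 0.049395.

0.0494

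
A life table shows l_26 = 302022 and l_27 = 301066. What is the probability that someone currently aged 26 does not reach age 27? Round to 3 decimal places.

0.003

P(die before 27 | alive at 26) = 1 − l_27/l_26 = 1 − 301066/302022 = (956)/302022 = 0.003165.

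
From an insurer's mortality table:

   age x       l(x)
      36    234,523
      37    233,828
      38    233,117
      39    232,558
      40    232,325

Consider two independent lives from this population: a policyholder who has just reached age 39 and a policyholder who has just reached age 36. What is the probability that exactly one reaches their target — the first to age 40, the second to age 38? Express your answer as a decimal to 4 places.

p₁ = l(40)/l(39) = 232,325/232,558 = 0.998998; p₂ = l(38)/l(36) = 233,117/234,523 = 0.994005.
P(exactly one) = p₁(1−p₂) + (1−p₁)p₂ = 0.005989 + 0.000996 = 0.006985.

0.0070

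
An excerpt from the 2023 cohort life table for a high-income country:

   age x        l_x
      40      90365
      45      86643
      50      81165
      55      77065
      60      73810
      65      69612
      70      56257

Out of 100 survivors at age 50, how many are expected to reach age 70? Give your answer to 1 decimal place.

The relevant probability is 56257/81165 = 0.693119.
Expected number = 100 × 0.693119 = 69.3.

69.3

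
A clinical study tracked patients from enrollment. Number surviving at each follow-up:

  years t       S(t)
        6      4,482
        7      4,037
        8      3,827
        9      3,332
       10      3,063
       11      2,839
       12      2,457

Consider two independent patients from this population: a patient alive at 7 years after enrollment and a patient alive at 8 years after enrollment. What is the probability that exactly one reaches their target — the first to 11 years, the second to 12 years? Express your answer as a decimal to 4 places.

p₁ = S(11)/S(7) = 2,839/4,037 = 0.703245; p₂ = S(12)/S(8) = 2,457/3,827 = 0.642017.
P(exactly one) = p₁(1−p₂) + (1−p₁)p₂ = 0.251750 + 0.190522 = 0.442272.

0.4423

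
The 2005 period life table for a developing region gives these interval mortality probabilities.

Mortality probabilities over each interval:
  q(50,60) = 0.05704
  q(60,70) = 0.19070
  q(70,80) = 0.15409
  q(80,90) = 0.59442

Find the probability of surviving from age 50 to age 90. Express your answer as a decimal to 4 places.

0.2618

P(survive 50→90) = (1 − 0.05704) × (1 − 0.19070) × (1 − 0.15409) × (1 − 0.59442).
= 0.94296 × 0.80930 × 0.84591 × 0.40558 = 0.261820.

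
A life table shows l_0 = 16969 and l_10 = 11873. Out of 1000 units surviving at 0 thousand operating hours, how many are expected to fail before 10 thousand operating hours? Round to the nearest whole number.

The relevant probability is 1 − 11873/16969 = 0.300312.
Expected number = 1000 × 0.300312 = 300.

300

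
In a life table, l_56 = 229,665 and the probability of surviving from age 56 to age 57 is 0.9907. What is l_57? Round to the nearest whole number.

227529

l_57 = l_56 × p = 229,665 × 0.9907 = 227529.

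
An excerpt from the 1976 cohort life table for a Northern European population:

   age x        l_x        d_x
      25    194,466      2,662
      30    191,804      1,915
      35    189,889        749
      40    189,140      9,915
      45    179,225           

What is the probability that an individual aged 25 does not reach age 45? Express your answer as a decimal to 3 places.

P(die before 45 | alive at 25) = 1 − l_45/l_25 = 1 − 179,225/194,466 = (15,241)/194,466 = 0.078374.

0.078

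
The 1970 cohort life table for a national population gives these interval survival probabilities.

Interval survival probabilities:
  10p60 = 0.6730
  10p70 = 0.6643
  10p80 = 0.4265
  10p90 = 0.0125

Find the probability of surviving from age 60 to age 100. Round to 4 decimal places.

40p60 = 0.6730 × 0.6643 × 0.4265 × 0.0125.
= 0.002383.

0.0024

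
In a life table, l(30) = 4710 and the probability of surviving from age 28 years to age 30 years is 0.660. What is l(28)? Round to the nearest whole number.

l(28) = l(30) / p = 4710 / 0.660 = 7136.

7136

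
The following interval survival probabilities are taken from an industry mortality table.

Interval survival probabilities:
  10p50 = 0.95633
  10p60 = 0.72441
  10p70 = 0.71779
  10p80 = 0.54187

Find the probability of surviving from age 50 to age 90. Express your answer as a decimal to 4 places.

Survival from 50 to 90 is the product of surviving each interval: 0.95633 × 0.72441 × 0.71779 × 0.54187.
= 0.269454.

0.2695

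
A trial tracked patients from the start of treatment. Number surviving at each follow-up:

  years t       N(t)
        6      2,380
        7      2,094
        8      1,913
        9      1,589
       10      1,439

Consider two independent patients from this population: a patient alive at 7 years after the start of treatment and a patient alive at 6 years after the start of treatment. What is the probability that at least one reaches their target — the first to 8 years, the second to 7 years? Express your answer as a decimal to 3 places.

p₁ = N(8)/N(7) = 1,913/2,094 = 0.913563; p₂ = N(7)/N(6) = 2,094/2,380 = 0.879832.
P(at least one) = 1 − (1−p₁)(1−p₂) = 1 − 0.086437 × 0.120168 = 0.989613.

0.990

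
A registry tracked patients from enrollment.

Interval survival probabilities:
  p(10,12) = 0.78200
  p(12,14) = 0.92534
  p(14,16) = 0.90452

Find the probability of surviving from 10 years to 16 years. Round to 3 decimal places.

0.655

Chaining the interval survival probabilities: 0.78200 × 0.92534 × 0.90452.
= 0.654525.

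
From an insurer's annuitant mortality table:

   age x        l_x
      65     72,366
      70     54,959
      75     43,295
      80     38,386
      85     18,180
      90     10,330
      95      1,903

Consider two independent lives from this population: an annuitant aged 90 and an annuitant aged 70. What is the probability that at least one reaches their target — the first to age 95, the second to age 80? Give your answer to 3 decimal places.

p₁ = l_95/l_90 = 1,903/10,330 = 0.184221; p₂ = l_80/l_70 = 38,386/54,959 = 0.698448.
P(at least one) = 1 − (1−p₁)(1−p₂) = 1 − 0.815779 × 0.301552 = 0.754000.

0.754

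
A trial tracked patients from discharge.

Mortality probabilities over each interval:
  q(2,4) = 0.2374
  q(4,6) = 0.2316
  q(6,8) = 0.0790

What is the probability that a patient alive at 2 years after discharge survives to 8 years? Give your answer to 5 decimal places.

Chaining the interval survival probabilities: (1 − 0.2374) × (1 − 0.2316) × (1 − 0.0790).
= 0.7626 × 0.7684 × 0.9210 = 0.539689.

0.53969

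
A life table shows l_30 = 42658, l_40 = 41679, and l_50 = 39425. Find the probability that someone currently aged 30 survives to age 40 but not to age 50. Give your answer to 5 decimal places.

0.05284

We want 10|10q30 = (l_40 − l_50)/l_30.
This is the probability of reaching 40 but not 50, conditional on being alive at 30: (l_40 − l_50) / l_30.
= (41679 − 39425) / 42658 = 2254 / 42658 = 0.052839.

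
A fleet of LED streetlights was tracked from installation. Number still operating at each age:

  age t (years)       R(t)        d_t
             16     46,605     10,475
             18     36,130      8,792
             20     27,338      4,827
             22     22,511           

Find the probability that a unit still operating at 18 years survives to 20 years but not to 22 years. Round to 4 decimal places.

This is the probability of reaching 20 but not 22, conditional on being operational at 18: (R(20) − R(22)) / R(18).
= (27,338 − 22,511) / 36,130 = 4,827 / 36,130 = 0.133601.

0.1336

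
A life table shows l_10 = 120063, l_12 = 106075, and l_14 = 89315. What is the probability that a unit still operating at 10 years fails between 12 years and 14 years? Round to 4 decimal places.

This is the probability of reaching 12 but not 14, conditional on being operational at 10: (l_12 − l_14) / l_10.
= (106075 − 89315) / 120063 = 16760 / 120063 = 0.139593.

0.1396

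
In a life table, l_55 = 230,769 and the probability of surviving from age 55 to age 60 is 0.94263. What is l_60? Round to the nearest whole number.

l_60 = l_55 × p = 230,769 × 0.94263 = 217530.

217530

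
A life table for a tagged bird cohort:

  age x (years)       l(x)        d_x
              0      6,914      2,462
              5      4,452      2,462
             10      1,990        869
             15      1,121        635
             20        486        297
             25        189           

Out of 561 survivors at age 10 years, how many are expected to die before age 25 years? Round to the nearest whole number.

508

The relevant probability is 1 − 189/1,990 = 0.905025.
Expected number = 561 × 0.905025 = 508.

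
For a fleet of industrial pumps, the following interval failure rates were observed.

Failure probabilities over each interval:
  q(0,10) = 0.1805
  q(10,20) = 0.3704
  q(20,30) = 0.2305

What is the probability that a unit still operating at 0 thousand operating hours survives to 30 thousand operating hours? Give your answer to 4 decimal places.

Survival from 0 to 30 is the product of surviving each interval: (1 − 0.1805) × (1 − 0.3704) × (1 − 0.2305).
= 0.8195 × 0.6296 × 0.7695 = 0.397029.

0.3970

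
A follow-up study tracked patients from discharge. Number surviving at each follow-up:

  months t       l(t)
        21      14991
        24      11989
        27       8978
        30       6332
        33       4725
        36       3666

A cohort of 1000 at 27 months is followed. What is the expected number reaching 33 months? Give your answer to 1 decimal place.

526.3

The relevant probability is 4725/8978 = 0.526286.
Expected number = 1000 × 0.526286 = 526.3.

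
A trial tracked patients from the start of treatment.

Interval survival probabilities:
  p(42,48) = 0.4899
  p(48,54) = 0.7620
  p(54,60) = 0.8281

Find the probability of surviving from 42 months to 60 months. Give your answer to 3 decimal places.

0.309

The overall survival probability is 0.4899 × 0.7620 × 0.8281.
= 0.309133.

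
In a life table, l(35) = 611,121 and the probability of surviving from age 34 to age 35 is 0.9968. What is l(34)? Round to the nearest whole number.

613083

l(34) = l(35) / p = 611,121 / 0.9968 = 613083.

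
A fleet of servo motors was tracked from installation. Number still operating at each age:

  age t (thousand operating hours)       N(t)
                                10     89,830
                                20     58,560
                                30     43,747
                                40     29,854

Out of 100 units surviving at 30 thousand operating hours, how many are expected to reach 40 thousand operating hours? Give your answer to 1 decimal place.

The relevant probability is 29,854/43,747 = 0.682424.
Expected number = 100 × 0.682424 = 68.2.

68.2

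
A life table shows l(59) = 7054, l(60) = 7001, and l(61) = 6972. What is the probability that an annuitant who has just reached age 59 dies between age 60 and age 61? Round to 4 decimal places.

This is the probability of reaching 60 but not 61, conditional on being alive at 59: (l(60) − l(61)) / l(59).
= (7001 − 6972) / 7054 = 29 / 7054 = 0.004111.

0.0041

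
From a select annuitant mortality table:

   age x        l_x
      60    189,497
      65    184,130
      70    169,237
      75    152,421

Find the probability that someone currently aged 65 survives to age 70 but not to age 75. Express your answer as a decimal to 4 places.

0.0913

We want 5|5q65 = (l_70 − l_75)/l_65.
This is the probability of reaching 70 but not 75, conditional on being alive at 65: (l_70 − l_75) / l_65.
= (169,237 − 152,421) / 184,130 = 16,816 / 184,130 = 0.091327.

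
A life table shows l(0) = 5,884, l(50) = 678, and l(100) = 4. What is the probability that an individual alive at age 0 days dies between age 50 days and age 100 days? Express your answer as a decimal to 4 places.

This is the probability of reaching 50 but not 100, conditional on being alive at 0: (l(50) − l(100)) / l(0).
= (678 − 4) / 5,884 = 674 / 5,884 = 0.114548.

0.1145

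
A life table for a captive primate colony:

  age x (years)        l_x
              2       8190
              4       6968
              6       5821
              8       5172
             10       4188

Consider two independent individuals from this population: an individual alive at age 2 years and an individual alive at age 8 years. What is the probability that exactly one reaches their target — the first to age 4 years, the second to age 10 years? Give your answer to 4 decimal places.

p₁ = l_4/l_2 = 6968/8190 = 0.850794; p₂ = l_10/l_8 = 4188/5172 = 0.809745.
P(exactly one) = p₁(1−p₂) + (1−p₁)p₂ = 0.161868 + 0.120819 = 0.282687.

0.2827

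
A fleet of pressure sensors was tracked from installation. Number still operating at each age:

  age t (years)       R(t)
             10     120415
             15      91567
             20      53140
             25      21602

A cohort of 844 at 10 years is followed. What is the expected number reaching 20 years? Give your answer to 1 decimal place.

The relevant probability is 53140/120415 = 0.441307.
Expected number = 844 × 0.441307 = 372.5.

372.5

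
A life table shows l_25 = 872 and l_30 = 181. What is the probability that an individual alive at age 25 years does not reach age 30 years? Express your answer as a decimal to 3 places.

0.792

P(die before 30 | alive at 25) = 1 − l_30/l_25 = 1 − 181/872 = (691)/872 = 0.792431.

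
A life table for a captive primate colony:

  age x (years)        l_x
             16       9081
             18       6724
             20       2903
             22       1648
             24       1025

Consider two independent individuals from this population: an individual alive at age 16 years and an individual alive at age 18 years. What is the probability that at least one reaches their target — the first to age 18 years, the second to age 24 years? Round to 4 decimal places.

0.7800

p₁ = l_18/l_16 = 6724/9081 = 0.740447; p₂ = l_24/l_18 = 1025/6724 = 0.152439.
P(at least one) = 1 − (1−p₁)(1−p₂) = 1 − 0.259553 × 0.847561 = 0.780013.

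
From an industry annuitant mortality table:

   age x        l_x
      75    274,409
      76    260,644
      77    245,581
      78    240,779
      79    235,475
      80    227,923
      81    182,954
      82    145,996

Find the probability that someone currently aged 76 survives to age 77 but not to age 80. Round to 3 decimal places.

0.068

We want 1|3q76 = (l_77 − l_80)/l_76.
This is the probability of reaching 77 but not 80, conditional on being alive at 76: (l_77 − l_80) / l_76.
= (245,581 − 227,923) / 260,644 = 17,658 / 260,644 = 0.067748.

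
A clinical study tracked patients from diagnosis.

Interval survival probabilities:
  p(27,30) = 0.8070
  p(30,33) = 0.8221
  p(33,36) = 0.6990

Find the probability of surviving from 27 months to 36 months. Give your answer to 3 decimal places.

0.464

Chaining the interval survival probabilities: 0.8070 × 0.8221 × 0.6990.
= 0.463741.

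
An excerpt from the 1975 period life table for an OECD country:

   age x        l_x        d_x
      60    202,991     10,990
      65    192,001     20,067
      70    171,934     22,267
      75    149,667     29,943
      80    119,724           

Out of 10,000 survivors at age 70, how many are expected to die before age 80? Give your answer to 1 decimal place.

The relevant probability is 1 − 119,724/171,934 = 0.303663.
Expected number = 10,000 × 0.303663 = 3036.6.

3036.6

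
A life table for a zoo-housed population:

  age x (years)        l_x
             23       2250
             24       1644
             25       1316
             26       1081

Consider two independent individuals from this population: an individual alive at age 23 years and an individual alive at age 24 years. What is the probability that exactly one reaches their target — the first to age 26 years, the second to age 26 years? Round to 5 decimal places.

0.50616

p₁ = l_26/l_23 = 1081/2250 = 0.480444; p₂ = l_26/l_24 = 1081/1644 = 0.657543.
P(exactly one) = p₁(1−p₂) + (1−p₁)p₂ = 0.164531 + 0.341630 = 0.506162.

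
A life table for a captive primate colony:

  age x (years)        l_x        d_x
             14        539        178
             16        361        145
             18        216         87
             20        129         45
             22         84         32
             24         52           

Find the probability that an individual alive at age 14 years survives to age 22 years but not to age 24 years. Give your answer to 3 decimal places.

This is the probability of reaching 22 but not 24, conditional on being alive at 14: (l_22 − l_24) / l_14.
= (84 − 52) / 539 = 32 / 539 = 0.059369.

0.059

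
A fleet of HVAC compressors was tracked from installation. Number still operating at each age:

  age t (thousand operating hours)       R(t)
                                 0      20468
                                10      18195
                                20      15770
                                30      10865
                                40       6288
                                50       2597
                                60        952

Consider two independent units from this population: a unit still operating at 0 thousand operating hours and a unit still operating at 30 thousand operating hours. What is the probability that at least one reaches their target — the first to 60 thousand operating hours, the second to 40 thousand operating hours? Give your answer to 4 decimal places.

0.5983

p₁ = R(60)/R(0) = 952/20468 = 0.046512; p₂ = R(40)/R(30) = 6288/10865 = 0.578739.
P(at least one) = 1 − (1−p₁)(1−p₂) = 1 − 0.953488 × 0.421261 = 0.598333.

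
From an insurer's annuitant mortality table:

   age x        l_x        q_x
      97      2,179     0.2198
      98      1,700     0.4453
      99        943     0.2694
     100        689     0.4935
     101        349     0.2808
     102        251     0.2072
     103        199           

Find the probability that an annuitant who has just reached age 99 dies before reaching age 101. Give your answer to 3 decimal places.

0.630

P(die before 101 | alive at 99) = 1 − l_101/l_99 = 1 − 349/943 = (594)/943 = 0.629905.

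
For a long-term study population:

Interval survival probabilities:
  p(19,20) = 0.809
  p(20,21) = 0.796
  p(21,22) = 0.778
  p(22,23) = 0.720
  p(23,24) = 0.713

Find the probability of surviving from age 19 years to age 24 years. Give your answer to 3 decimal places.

P(survive 19→24) = 0.809 × 0.796 × 0.778 × 0.720 × 0.713.
= 0.257195.

0.257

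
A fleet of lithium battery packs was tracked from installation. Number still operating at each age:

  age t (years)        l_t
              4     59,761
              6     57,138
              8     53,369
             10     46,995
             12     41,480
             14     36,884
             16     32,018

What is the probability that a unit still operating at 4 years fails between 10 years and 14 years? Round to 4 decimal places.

This is the probability of reaching 10 but not 14, conditional on being operational at 4: (l_10 − l_14) / l_4.
= (46,995 − 36,884) / 59,761 = 10,111 / 59,761 = 0.169191.

0.1692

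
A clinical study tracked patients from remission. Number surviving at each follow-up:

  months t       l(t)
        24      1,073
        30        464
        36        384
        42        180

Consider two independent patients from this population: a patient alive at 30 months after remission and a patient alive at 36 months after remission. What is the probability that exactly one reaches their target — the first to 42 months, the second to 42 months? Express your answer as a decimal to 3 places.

p₁ = l(42)/l(30) = 180/464 = 0.387931; p₂ = l(42)/l(36) = 180/384 = 0.468750.
P(exactly one) = p₁(1−p₂) + (1−p₁)p₂ = 0.206088 + 0.286907 = 0.492996.

0.493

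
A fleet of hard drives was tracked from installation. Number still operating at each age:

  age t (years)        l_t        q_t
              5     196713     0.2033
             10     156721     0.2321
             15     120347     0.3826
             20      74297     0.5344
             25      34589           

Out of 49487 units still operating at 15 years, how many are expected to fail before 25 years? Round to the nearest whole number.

The relevant probability is 1 − 34589/120347 = 0.712589.
Expected number = 49487 × 0.712589 = 35264.

35264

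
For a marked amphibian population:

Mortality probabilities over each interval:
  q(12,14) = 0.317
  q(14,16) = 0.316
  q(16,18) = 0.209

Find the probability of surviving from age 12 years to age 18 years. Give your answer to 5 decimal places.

0.36953

Survival from 12 to 18 is the product of surviving each interval: (1 − 0.317) × (1 − 0.316) × (1 − 0.209).
= 0.683 × 0.684 × 0.791 = 0.369533.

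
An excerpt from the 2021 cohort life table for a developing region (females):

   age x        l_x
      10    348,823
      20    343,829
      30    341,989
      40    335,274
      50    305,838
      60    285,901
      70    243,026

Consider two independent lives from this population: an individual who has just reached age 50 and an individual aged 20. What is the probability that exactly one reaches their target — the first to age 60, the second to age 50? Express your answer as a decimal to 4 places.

0.1613

p₁ = l_60/l_50 = 285,901/305,838 = 0.934812; p₂ = l_50/l_20 = 305,838/343,829 = 0.889506.
P(exactly one) = p₁(1−p₂) + (1−p₁)p₂ = 0.103291 + 0.057985 = 0.161276.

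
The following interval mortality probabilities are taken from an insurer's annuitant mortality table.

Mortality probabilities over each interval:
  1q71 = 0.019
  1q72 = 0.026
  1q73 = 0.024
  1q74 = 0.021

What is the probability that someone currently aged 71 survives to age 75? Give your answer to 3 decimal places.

0.913

Chaining the interval survival probabilities: (1 − 0.019) × (1 − 0.026) × (1 − 0.024) × (1 − 0.021).
= 0.981 × 0.974 × 0.976 × 0.979 = 0.912978.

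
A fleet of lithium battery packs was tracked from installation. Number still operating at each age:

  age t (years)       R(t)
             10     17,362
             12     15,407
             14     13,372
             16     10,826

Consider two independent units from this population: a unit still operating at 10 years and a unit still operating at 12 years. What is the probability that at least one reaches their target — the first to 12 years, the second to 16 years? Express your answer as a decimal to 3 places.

p₁ = R(12)/R(10) = 15,407/17,362 = 0.887398; p₂ = R(16)/R(12) = 10,826/15,407 = 0.702668.
P(at least one) = 1 − (1−p₁)(1−p₂) = 1 − 0.112602 × 0.297332 = 0.966520.

0.967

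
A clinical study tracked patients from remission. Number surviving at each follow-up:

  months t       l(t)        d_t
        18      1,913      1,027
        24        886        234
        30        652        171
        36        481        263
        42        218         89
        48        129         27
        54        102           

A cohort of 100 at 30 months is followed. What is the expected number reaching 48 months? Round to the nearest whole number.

The relevant probability is 129/652 = 0.197853.
Expected number = 100 × 0.197853 = 20.

20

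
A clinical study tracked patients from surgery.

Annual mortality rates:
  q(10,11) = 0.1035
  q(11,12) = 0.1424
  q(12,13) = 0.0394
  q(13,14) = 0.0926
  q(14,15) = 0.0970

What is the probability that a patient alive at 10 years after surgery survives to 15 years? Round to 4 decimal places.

Survival from 10 to 15 is the product of surviving each interval: (1 − 0.1035) × (1 − 0.1424) × (1 − 0.0394) × (1 − 0.0926) × (1 − 0.0970).
= 0.8965 × 0.8576 × 0.9606 × 0.9074 × 0.9030 = 0.605152.

0.6052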